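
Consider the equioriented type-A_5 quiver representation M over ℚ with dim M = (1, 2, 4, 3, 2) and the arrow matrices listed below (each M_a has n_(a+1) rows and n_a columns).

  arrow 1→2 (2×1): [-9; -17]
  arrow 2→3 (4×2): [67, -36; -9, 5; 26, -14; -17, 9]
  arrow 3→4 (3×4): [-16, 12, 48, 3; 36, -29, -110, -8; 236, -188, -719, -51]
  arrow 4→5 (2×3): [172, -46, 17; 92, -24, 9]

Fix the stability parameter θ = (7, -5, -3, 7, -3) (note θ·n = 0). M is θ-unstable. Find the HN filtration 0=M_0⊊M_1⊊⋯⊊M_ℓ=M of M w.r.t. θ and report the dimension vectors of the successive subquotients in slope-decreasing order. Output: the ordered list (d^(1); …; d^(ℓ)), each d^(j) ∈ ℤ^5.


Interval decomposition of M: I[1,3], I[2,5], I[3,4], I[3,5].
HN type (ℓ=5): μ^(1)=7; μ^(2)=2; μ^(3)=-1/3; μ^(4)=-3; μ^(5)=-5

((0, 0, 0, 1, 0); (0, 0, 0, 2, 2); (1, 1, 1, 0, 0); (0, 0, 3, 0, 0); (0, 1, 0, 0, 0))


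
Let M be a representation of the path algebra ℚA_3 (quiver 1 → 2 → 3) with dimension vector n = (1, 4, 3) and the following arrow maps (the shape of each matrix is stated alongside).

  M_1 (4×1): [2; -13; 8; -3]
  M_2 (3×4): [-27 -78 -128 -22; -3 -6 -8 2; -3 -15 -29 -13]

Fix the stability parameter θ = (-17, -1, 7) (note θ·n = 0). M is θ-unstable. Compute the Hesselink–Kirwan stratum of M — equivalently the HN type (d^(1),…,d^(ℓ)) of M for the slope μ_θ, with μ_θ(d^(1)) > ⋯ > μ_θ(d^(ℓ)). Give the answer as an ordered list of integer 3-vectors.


Via rank(M_{q-1}∘⋯∘M_p): M ≅ I[1,3], I[2,2]^2, I[2,3], I[3,3].
μ_θ-semistable layers: μ^(1)=7; μ^(2)=-1; μ^(3)=-17

((0, 0, 3); (0, 4, 0); (1, 0, 0))


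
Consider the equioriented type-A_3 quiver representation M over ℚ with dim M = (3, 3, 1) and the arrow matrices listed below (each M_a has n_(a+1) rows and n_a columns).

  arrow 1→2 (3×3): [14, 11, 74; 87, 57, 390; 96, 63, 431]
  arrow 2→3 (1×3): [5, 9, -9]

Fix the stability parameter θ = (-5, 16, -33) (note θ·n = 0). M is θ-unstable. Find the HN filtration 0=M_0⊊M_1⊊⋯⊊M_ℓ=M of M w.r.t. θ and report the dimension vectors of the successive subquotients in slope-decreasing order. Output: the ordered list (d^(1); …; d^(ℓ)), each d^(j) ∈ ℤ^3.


Barcode: M ≅ I[1,2]^2, I[1,3]. HN layers by μ_θ (3 steps, strictly decreasing):
  μ^(1)=16; μ^(2)=-5; μ^(3)=-22/3

((0, 2, 0); (2, 0, 0); (1, 1, 1))


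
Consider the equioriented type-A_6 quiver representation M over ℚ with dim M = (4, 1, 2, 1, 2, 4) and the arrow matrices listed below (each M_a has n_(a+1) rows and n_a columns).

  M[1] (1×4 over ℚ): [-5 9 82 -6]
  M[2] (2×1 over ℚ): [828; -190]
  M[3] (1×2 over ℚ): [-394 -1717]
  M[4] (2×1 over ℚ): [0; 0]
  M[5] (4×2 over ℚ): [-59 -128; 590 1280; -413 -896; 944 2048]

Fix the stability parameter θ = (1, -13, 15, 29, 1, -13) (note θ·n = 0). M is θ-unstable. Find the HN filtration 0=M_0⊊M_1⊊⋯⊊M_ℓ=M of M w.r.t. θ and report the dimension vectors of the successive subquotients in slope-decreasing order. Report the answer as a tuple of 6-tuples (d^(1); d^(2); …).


Via rank(M_{q-1}∘⋯∘M_p): M ≅ I[1,1]^3, I[1,4], I[3,3], I[5,5], I[5,6], I[6,6]^3.
μ_θ-semistable layers: μ^(1)=29; μ^(2)=15; μ^(3)=1; μ^(4)=-6; μ^(5)=-13

((0, 0, 0, 1, 0, 0); (0, 0, 2, 0, 0, 0); (3, 0, 0, 0, 1, 0); (1, 1, 0, 0, 1, 1); (0, 0, 0, 0, 0, 3))


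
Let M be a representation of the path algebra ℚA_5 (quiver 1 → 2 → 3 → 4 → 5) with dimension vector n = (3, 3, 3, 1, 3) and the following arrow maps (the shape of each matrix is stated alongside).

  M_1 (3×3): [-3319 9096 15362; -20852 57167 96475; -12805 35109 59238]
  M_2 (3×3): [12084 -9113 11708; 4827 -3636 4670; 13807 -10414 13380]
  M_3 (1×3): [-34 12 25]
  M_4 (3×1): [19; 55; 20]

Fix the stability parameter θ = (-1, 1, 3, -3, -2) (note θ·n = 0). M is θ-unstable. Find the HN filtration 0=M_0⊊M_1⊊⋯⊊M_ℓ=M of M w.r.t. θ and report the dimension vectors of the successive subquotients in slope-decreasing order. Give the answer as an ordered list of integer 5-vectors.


Via rank(M_{q-1}∘⋯∘M_p): M ≅ I[1,3]^2, I[1,5], I[5,5]^2.
μ_θ-semistable layers: μ^(1)=3; μ^(2)=1; μ^(3)=-1/4; μ^(4)=-1; μ^(5)=-2

((0, 0, 2, 0, 0); (0, 2, 0, 0, 0); (0, 1, 1, 1, 1); (3, 0, 0, 0, 0); (0, 0, 0, 0, 2))


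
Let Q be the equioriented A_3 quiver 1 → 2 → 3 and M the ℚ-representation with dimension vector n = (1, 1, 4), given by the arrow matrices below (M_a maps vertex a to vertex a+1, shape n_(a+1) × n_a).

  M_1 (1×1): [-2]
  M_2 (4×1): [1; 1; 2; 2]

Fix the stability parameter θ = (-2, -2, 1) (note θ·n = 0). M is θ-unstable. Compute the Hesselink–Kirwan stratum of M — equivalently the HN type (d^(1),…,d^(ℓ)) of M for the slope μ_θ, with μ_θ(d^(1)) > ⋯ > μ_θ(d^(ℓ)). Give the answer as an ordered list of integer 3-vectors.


Via rank(M_{q-1}∘⋯∘M_p): M ≅ I[1,3], I[3,3]^3.
μ_θ-semistable layers: μ^(1)=1; μ^(2)=-2

((0, 0, 4); (1, 1, 0))


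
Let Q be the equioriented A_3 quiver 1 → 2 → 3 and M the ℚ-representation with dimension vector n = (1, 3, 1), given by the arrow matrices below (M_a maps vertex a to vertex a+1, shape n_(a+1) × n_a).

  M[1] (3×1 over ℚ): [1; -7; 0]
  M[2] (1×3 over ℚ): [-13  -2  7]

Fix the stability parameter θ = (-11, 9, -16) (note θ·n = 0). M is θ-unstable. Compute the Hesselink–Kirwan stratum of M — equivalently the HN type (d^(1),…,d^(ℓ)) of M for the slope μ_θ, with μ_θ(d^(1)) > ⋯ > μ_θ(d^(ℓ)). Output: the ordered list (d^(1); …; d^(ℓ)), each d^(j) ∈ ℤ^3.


Barcode: M ≅ I[1,3], I[2,2]^2. HN layers by μ_θ (3 steps, strictly decreasing):
  μ^(1)=9; μ^(2)=-7/2; μ^(3)=-11

((0, 2, 0); (0, 1, 1); (1, 0, 0))


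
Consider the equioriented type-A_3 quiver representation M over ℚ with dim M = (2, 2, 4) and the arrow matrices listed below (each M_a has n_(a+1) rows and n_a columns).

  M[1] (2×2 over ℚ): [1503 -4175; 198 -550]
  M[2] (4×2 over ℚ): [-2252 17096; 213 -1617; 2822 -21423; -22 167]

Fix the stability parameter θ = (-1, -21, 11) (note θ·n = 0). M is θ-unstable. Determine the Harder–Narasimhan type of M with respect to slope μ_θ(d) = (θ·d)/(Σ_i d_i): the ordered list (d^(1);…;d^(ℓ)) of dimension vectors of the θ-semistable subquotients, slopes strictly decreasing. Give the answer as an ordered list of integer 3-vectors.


Barcode: M ≅ I[1,1], I[1,3], I[2,3], I[3,3]^2. HN layers by μ_θ (4 steps, strictly decreasing):
  μ^(1)=11; μ^(2)=-1; μ^(3)=-11; μ^(4)=-21

((0, 0, 4); (1, 0, 0); (1, 1, 0); (0, 1, 0))


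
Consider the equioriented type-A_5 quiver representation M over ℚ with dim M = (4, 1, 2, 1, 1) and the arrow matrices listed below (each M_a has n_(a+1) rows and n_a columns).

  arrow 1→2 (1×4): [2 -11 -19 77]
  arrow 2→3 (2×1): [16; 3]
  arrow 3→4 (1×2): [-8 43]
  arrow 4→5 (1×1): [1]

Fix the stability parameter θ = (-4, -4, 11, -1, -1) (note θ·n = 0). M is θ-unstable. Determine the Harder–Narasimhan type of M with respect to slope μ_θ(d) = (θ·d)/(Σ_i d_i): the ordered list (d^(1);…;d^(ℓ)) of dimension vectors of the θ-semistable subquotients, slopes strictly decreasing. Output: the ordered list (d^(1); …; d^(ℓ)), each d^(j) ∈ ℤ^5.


Via rank(M_{q-1}∘⋯∘M_p): M ≅ I[1,1]^3, I[1,5], I[3,3].
μ_θ-semistable layers: μ^(1)=11; μ^(2)=3; μ^(3)=-4

((0, 0, 1, 0, 0); (0, 0, 1, 1, 1); (4, 1, 0, 0, 0))


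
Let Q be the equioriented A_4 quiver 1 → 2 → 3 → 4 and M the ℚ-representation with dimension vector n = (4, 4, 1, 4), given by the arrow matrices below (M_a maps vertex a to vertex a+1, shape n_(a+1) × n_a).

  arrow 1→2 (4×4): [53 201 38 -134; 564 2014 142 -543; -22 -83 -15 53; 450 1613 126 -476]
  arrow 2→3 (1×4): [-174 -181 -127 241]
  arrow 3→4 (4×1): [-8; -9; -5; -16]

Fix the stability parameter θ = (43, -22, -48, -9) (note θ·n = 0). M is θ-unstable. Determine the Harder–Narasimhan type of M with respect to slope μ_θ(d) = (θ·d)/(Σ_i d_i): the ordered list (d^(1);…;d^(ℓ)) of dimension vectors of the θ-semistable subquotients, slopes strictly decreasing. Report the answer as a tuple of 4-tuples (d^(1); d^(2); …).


Barcode: M ≅ I[1,2]^3, I[1,4], I[4,4]^3. HN layers by μ_θ (2 steps, strictly decreasing):
  μ^(1)=21/2; μ^(2)=-9

((3, 3, 0, 0); (1, 1, 1, 4))


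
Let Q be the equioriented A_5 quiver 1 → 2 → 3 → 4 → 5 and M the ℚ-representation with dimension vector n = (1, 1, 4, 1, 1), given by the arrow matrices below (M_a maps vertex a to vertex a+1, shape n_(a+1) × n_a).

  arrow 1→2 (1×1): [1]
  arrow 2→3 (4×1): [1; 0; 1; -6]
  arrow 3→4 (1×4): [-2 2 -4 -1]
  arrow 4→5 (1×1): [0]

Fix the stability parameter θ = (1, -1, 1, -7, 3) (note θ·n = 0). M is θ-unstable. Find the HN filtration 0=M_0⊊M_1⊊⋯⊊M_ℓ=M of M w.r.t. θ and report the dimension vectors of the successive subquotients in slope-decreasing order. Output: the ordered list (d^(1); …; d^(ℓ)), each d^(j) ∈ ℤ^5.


Interval decomposition of M: I[1,3], I[3,3]^2, I[3,4], I[5,5].
HN type (ℓ=4): μ^(1)=3; μ^(2)=1; μ^(3)=0; μ^(4)=-3

((0, 0, 0, 0, 1); (0, 0, 3, 0, 0); (1, 1, 0, 0, 0); (0, 0, 1, 1, 0))


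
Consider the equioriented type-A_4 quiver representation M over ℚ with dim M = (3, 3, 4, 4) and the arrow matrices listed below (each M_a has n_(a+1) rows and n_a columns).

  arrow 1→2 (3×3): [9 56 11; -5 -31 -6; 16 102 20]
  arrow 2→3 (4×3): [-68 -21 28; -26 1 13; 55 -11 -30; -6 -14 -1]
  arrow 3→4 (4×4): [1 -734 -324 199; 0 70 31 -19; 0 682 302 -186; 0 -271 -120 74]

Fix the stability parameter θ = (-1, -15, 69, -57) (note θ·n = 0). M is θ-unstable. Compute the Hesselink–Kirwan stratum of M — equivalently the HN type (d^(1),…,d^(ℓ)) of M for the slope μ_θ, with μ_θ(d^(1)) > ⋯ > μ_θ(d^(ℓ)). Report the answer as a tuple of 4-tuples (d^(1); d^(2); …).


Via rank(M_{q-1}∘⋯∘M_p): M ≅ I[1,4]^3, I[3,3], I[4,4].
μ_θ-semistable layers: μ^(1)=69; μ^(2)=6; μ^(3)=-8; μ^(4)=-57

((0, 0, 1, 0); (0, 0, 3, 3); (3, 3, 0, 0); (0, 0, 0, 1))


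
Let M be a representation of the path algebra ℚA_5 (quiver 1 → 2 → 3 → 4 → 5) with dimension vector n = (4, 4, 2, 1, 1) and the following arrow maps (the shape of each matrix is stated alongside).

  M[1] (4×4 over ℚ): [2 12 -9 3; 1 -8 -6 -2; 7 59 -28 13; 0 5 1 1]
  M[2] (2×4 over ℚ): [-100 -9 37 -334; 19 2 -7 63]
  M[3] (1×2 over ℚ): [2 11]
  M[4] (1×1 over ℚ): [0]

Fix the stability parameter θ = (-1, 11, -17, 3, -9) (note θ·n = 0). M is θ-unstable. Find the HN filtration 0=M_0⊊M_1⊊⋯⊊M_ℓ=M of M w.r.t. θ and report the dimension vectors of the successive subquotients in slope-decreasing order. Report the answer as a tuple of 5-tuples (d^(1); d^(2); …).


Via rank(M_{q-1}∘⋯∘M_p): M ≅ I[1,2]^2, I[1,3], I[1,4], I[5,5].
μ_θ-semistable layers: μ^(1)=11; μ^(2)=3; μ^(3)=-1; μ^(4)=-7/3; μ^(5)=-9

((0, 2, 0, 0, 0); (0, 0, 0, 1, 0); (2, 0, 0, 0, 0); (2, 2, 2, 0, 0); (0, 0, 0, 0, 1))


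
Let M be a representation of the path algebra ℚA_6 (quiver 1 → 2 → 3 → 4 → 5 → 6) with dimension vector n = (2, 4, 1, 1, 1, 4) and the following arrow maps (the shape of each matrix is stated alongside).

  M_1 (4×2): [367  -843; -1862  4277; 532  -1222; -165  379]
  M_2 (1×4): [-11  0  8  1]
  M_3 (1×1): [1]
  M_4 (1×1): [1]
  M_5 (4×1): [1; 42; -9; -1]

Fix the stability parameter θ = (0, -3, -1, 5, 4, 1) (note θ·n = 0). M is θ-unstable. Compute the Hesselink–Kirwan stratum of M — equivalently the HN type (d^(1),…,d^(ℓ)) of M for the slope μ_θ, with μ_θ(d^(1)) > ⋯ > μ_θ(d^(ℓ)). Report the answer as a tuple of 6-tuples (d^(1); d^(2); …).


Barcode: M ≅ I[1,2], I[1,6], I[2,2]^2, I[6,6]^3. HN layers by μ_θ (5 steps, strictly decreasing):
  μ^(1)=10/3; μ^(2)=1; μ^(3)=-1; μ^(4)=-3/2; μ^(5)=-3

((0, 0, 0, 1, 1, 1); (0, 0, 0, 0, 0, 3); (0, 0, 1, 0, 0, 0); (2, 2, 0, 0, 0, 0); (0, 2, 0, 0, 0, 0))


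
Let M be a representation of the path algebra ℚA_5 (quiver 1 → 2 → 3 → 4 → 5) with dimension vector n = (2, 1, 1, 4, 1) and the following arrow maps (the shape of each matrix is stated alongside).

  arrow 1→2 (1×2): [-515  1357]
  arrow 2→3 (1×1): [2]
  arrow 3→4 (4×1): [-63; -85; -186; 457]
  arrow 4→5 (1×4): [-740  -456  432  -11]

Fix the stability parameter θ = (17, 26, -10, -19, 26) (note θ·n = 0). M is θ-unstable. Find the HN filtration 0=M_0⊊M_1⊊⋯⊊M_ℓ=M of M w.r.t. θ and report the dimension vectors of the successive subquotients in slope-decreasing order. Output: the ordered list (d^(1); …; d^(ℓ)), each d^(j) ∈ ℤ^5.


Interval decomposition of M: I[1,1], I[1,5], I[4,4]^3.
HN type (ℓ=4): μ^(1)=26; μ^(2)=17; μ^(3)=7/2; μ^(4)=-19

((0, 0, 0, 0, 1); (1, 0, 0, 0, 0); (1, 1, 1, 1, 0); (0, 0, 0, 3, 0))


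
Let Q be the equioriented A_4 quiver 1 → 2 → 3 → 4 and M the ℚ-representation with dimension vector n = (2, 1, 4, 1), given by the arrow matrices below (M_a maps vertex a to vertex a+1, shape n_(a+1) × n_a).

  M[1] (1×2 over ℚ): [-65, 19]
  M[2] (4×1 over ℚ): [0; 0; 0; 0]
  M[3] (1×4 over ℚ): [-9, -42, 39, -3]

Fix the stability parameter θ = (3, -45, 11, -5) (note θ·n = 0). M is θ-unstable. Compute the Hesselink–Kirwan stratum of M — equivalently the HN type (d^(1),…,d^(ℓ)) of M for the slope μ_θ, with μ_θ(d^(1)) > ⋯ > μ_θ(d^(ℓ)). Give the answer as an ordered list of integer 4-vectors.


Interval decomposition of M: I[1,1], I[1,2], I[3,3]^3, I[3,4].
HN type (ℓ=3): μ^(1)=11; μ^(2)=3; μ^(3)=-21

((0, 0, 3, 0); (1, 0, 1, 1); (1, 1, 0, 0))


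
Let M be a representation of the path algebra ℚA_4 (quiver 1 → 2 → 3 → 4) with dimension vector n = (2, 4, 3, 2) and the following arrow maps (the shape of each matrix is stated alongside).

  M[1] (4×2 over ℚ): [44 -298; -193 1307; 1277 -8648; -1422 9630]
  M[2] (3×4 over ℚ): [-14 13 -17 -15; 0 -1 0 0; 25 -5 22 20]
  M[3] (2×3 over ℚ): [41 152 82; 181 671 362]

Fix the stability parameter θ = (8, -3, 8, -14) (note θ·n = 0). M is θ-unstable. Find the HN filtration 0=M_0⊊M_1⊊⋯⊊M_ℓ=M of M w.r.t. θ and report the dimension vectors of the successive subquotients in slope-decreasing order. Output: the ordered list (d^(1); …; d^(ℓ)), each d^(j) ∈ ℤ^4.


Interval decomposition of M: I[1,4]^2, I[2,2], I[2,3].
HN type (ℓ=3): μ^(1)=8; μ^(2)=-1/4; μ^(3)=-3

((0, 0, 1, 0); (2, 2, 2, 2); (0, 2, 0, 0))


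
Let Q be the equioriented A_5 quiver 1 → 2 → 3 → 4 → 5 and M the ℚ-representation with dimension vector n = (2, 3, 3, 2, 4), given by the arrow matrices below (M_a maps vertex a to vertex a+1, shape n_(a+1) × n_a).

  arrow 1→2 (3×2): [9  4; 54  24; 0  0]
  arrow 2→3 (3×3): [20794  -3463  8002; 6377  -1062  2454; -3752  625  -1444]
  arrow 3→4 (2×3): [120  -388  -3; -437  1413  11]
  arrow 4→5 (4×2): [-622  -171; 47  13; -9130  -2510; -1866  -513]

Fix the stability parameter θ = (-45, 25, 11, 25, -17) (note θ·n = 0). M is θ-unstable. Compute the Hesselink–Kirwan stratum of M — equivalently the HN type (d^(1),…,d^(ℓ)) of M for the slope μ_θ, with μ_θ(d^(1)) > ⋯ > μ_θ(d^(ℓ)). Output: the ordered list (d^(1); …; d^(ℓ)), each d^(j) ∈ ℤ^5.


Interval decomposition of M: I[1,1], I[1,5], I[2,3], I[2,5], I[5,5]^2.
HN type (ℓ=4): μ^(1)=18; μ^(2)=11; μ^(3)=-17; μ^(4)=-45

((0, 1, 1, 0, 0); (0, 2, 2, 2, 2); (0, 0, 0, 0, 2); (2, 0, 0, 0, 0))


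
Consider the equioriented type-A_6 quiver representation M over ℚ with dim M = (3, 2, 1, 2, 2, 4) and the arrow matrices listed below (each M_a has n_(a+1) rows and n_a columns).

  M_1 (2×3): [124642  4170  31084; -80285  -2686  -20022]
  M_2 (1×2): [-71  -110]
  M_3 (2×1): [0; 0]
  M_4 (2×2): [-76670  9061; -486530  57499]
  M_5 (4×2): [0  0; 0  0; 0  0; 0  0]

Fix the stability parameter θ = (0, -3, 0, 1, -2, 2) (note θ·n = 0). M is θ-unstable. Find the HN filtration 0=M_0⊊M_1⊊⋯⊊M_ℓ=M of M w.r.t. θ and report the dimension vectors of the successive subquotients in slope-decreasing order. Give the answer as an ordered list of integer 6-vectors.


Interval decomposition of M: I[1,1], I[1,2], I[1,3], I[4,4], I[4,5], I[5,5], I[6,6]^4.
HN type (ℓ=6): μ^(1)=2; μ^(2)=1; μ^(3)=0; μ^(4)=-1/2; μ^(5)=-3/2; μ^(6)=-2

((0, 0, 0, 0, 0, 4); (0, 0, 0, 1, 0, 0); (1, 0, 1, 0, 0, 0); (0, 0, 0, 1, 1, 0); (2, 2, 0, 0, 0, 0); (0, 0, 0, 0, 1, 0))


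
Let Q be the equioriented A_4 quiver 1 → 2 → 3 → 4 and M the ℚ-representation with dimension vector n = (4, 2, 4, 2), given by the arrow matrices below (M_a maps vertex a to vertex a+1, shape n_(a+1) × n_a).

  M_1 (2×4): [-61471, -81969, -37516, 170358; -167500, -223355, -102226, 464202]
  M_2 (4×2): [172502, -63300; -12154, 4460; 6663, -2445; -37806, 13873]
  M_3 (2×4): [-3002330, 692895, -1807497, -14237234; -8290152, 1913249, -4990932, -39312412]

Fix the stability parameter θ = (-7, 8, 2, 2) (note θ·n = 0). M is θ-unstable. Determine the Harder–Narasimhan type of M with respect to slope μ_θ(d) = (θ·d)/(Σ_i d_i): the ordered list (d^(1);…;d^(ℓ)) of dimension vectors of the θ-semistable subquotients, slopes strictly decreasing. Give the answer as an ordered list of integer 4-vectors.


Via rank(M_{q-1}∘⋯∘M_p): M ≅ I[1,1]^2, I[1,4]^2, I[3,3]^2.
μ_θ-semistable layers: μ^(1)=4; μ^(2)=2; μ^(3)=-7

((0, 2, 2, 2); (0, 0, 2, 0); (4, 0, 0, 0))


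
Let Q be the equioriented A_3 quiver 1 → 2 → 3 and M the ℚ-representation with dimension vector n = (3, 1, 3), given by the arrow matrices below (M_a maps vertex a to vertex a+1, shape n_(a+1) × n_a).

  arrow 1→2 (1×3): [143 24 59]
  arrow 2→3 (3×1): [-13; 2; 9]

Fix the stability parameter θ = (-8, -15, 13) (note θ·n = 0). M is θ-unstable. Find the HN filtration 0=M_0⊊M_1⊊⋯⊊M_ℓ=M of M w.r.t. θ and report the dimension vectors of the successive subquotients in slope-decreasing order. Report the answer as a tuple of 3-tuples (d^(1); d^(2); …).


Via rank(M_{q-1}∘⋯∘M_p): M ≅ I[1,1]^2, I[1,3], I[3,3]^2.
μ_θ-semistable layers: μ^(1)=13; μ^(2)=-8; μ^(3)=-23/2

((0, 0, 3); (2, 0, 0); (1, 1, 0))


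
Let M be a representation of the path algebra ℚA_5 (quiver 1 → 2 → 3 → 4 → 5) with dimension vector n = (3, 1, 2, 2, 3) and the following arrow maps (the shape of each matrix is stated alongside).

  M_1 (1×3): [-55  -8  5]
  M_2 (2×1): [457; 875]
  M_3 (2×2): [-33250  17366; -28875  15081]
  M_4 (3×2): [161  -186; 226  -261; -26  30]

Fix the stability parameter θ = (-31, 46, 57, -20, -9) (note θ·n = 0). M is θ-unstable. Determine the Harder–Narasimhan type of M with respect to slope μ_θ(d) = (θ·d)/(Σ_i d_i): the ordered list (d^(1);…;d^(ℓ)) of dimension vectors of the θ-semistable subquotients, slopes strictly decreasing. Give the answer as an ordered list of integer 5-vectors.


Via rank(M_{q-1}∘⋯∘M_p): M ≅ I[1,1]^2, I[1,3], I[3,5], I[4,5], I[5,5].
μ_θ-semistable layers: μ^(1)=57; μ^(2)=46; μ^(3)=28/3; μ^(4)=-9; μ^(5)=-20; μ^(6)=-31

((0, 0, 1, 0, 0); (0, 1, 0, 0, 0); (0, 0, 1, 1, 1); (0, 0, 0, 0, 2); (0, 0, 0, 1, 0); (3, 0, 0, 0, 0))


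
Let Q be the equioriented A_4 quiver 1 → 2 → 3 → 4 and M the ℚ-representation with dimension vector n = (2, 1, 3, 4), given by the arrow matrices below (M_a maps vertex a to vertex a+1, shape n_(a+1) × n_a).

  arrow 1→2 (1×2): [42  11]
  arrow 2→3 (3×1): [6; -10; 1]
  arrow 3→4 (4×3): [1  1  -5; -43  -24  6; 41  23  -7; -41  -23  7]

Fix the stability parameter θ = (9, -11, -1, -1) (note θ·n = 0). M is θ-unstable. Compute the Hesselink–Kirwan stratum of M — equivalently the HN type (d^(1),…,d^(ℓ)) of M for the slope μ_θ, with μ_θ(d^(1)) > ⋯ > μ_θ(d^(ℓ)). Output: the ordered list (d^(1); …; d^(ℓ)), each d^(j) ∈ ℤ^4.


Via rank(M_{q-1}∘⋯∘M_p): M ≅ I[1,1], I[1,4], I[3,3], I[3,4], I[4,4]^2.
μ_θ-semistable layers: μ^(1)=9; μ^(2)=-1

((1, 0, 0, 0); (1, 1, 3, 4))


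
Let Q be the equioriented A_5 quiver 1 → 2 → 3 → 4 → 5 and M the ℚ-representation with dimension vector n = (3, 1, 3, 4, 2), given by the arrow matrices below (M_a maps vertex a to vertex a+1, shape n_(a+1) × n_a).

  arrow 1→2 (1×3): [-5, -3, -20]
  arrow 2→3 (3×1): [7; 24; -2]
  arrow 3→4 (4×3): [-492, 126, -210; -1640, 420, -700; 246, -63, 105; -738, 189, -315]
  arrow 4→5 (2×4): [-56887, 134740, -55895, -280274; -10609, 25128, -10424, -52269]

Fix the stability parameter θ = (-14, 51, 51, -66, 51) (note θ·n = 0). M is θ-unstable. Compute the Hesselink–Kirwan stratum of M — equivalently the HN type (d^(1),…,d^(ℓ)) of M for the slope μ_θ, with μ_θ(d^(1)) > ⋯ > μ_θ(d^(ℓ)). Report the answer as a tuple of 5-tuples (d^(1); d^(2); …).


Via rank(M_{q-1}∘⋯∘M_p): M ≅ I[1,1]^2, I[1,3], I[3,3], I[3,5], I[4,4]^2, I[4,5].
μ_θ-semistable layers: μ^(1)=51; μ^(2)=-15/2; μ^(3)=-14; μ^(4)=-66

((0, 1, 2, 0, 2); (0, 0, 1, 1, 0); (3, 0, 0, 0, 0); (0, 0, 0, 3, 0))


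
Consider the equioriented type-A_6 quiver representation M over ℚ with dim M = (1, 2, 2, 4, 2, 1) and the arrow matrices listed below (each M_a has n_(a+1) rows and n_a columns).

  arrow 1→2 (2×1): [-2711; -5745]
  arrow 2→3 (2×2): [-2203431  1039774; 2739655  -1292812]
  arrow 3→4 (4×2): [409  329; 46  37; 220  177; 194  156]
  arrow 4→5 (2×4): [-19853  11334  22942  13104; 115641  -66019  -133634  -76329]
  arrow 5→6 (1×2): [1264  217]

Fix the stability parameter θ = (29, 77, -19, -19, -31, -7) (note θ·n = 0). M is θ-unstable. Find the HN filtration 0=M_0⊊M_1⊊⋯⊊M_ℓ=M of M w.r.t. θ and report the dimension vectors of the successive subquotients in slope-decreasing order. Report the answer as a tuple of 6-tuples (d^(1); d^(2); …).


Interval decomposition of M: I[1,6], I[2,5], I[4,4]^2.
HN type (ℓ=3): μ^(1)=5; μ^(2)=2; μ^(3)=-19

((1, 1, 1, 1, 1, 1); (0, 1, 1, 1, 1, 0); (0, 0, 0, 2, 0, 0))


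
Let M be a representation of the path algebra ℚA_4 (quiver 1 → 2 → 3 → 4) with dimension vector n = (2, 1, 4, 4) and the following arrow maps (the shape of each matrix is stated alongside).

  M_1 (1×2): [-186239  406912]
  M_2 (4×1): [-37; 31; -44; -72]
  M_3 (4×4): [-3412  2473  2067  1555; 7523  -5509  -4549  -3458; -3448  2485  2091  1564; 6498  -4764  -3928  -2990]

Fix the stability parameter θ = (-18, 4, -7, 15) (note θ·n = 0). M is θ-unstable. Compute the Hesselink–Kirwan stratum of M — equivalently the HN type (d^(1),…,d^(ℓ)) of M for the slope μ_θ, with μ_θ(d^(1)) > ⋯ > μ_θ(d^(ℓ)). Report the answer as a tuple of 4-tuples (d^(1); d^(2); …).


Barcode: M ≅ I[1,1], I[1,4], I[3,3], I[3,4]^2, I[4,4]. HN layers by μ_θ (4 steps, strictly decreasing):
  μ^(1)=15; μ^(2)=-3/2; μ^(3)=-7; μ^(4)=-18

((0, 0, 0, 4); (0, 1, 1, 0); (0, 0, 3, 0); (2, 0, 0, 0))


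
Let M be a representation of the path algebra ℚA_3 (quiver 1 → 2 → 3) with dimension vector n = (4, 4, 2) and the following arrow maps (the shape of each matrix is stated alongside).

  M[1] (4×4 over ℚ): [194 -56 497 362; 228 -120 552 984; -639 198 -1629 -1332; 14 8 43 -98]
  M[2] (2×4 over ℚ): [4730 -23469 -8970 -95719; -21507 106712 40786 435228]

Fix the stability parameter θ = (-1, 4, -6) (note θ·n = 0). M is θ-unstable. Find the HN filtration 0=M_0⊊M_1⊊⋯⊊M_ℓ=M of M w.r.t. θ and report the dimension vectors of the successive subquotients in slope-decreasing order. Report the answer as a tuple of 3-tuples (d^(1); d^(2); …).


Interval decomposition of M: I[1,1]^2, I[1,2], I[1,3], I[2,2], I[2,3].
HN type (ℓ=2): μ^(1)=4; μ^(2)=-1

((0, 2, 0); (4, 2, 2))


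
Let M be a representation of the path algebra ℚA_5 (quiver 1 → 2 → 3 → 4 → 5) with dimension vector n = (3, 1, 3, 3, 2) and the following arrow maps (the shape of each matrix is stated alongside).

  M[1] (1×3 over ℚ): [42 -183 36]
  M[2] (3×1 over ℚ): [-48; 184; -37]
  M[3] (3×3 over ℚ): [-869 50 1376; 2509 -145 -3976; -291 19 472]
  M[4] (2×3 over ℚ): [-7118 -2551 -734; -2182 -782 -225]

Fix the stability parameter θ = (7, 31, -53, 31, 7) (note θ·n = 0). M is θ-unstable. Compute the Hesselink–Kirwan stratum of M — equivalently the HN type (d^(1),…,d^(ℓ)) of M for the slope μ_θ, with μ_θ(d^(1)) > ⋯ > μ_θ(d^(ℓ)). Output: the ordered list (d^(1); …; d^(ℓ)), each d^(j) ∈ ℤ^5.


Interval decomposition of M: I[1,1]^2, I[1,3], I[3,4], I[3,5], I[4,5].
HN type (ℓ=5): μ^(1)=31; μ^(2)=19; μ^(3)=7; μ^(4)=-5; μ^(5)=-53

((0, 0, 0, 1, 0); (0, 0, 0, 2, 2); (2, 0, 0, 0, 0); (1, 1, 1, 0, 0); (0, 0, 2, 0, 0))


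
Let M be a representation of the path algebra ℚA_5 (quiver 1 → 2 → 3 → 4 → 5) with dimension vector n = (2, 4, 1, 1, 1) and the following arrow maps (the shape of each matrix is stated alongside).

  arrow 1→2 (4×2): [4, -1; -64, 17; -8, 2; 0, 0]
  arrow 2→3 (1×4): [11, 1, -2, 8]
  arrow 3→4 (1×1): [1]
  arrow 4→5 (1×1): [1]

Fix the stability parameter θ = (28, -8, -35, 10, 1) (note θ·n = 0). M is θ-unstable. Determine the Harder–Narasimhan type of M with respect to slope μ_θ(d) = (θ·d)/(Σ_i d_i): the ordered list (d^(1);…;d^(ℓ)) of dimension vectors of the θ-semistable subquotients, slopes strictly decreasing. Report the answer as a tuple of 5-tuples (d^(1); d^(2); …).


Interval decomposition of M: I[1,2], I[1,5], I[2,2]^2.
HN type (ℓ=4): μ^(1)=10; μ^(2)=11/2; μ^(3)=-5; μ^(4)=-8

((1, 1, 0, 0, 0); (0, 0, 0, 1, 1); (1, 1, 1, 0, 0); (0, 2, 0, 0, 0))


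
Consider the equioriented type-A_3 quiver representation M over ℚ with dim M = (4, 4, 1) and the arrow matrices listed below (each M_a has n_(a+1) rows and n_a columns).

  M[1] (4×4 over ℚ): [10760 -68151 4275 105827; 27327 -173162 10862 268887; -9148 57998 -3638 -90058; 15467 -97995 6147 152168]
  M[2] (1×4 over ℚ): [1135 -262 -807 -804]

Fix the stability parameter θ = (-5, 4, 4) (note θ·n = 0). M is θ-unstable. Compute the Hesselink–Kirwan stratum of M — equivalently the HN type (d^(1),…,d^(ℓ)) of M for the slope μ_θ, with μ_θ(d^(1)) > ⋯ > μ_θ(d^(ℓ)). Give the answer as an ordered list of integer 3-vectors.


Interval decomposition of M: I[1,1]^2, I[1,2], I[1,3], I[2,2]^2.
HN type (ℓ=2): μ^(1)=4; μ^(2)=-5

((0, 4, 1); (4, 0, 0))


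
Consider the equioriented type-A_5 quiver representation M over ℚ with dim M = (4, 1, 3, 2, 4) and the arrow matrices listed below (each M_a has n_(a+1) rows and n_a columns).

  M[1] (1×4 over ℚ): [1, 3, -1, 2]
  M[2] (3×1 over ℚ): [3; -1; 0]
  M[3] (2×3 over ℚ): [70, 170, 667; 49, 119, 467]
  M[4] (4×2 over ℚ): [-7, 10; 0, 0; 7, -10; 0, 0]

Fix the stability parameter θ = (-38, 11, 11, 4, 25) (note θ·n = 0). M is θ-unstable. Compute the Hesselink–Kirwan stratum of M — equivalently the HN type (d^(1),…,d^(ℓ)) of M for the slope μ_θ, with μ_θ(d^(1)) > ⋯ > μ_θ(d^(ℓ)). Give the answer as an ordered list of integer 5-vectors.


Barcode: M ≅ I[1,1]^3, I[1,4], I[3,3], I[3,5], I[5,5]^3. HN layers by μ_θ (5 steps, strictly decreasing):
  μ^(1)=25; μ^(2)=11; μ^(3)=26/3; μ^(4)=15/2; μ^(5)=-38

((0, 0, 0, 0, 4); (0, 0, 1, 0, 0); (0, 1, 1, 1, 0); (0, 0, 1, 1, 0); (4, 0, 0, 0, 0))


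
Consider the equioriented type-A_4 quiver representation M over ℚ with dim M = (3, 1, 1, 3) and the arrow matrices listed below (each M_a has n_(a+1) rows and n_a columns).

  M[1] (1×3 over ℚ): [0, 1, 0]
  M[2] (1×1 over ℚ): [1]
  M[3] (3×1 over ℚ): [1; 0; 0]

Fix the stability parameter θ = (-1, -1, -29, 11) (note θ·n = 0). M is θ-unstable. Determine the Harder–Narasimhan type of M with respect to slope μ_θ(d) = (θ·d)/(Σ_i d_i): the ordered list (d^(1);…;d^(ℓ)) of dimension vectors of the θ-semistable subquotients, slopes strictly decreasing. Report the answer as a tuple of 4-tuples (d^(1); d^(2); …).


Interval decomposition of M: I[1,1]^2, I[1,4], I[4,4]^2.
HN type (ℓ=3): μ^(1)=11; μ^(2)=-1; μ^(3)=-31/3

((0, 0, 0, 3); (2, 0, 0, 0); (1, 1, 1, 0))


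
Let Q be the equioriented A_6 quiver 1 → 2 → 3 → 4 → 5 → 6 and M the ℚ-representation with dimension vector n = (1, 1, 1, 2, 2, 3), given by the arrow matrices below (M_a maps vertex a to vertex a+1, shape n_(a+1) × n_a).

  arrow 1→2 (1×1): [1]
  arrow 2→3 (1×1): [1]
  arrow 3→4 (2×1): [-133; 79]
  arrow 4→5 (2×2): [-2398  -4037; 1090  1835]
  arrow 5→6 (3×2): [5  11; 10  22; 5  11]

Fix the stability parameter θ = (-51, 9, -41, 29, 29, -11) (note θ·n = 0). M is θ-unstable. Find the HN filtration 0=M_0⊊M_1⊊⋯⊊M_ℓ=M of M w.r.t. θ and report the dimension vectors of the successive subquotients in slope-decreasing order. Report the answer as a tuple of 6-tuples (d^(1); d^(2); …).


Via rank(M_{q-1}∘⋯∘M_p): M ≅ I[1,5], I[4,4], I[5,6], I[6,6]^2.
μ_θ-semistable layers: μ^(1)=29; μ^(2)=9; μ^(3)=-11; μ^(4)=-16; μ^(5)=-51

((0, 0, 0, 2, 1, 0); (0, 0, 0, 0, 1, 1); (0, 0, 0, 0, 0, 2); (0, 1, 1, 0, 0, 0); (1, 0, 0, 0, 0, 0))


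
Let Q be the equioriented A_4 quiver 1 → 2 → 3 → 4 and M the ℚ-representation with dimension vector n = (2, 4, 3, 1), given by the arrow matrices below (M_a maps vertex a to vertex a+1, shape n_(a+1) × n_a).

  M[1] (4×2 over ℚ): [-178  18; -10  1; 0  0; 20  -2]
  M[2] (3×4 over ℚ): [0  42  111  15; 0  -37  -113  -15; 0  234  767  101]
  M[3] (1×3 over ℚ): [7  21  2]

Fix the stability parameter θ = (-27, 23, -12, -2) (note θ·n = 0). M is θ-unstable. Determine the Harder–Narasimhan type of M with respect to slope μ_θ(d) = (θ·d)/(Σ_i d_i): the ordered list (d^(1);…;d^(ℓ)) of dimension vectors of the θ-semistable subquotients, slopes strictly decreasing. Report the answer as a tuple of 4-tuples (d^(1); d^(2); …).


Barcode: M ≅ I[1,2], I[1,4], I[2,3]^2. HN layers by μ_θ (4 steps, strictly decreasing):
  μ^(1)=23; μ^(2)=11/2; μ^(3)=3; μ^(4)=-27

((0, 1, 0, 0); (0, 2, 2, 0); (0, 1, 1, 1); (2, 0, 0, 0))


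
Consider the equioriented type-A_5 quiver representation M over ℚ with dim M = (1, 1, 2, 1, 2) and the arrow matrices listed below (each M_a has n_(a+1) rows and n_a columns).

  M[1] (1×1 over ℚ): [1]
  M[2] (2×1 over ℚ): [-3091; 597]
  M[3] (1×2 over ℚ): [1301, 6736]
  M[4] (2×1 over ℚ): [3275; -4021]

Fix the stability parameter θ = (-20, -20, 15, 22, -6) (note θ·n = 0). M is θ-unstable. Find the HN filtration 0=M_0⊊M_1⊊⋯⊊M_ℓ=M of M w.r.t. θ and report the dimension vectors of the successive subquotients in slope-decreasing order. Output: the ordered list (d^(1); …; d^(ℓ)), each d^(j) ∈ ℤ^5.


Interval decomposition of M: I[1,5], I[3,3], I[5,5].
HN type (ℓ=4): μ^(1)=15; μ^(2)=31/3; μ^(3)=-6; μ^(4)=-20

((0, 0, 1, 0, 0); (0, 0, 1, 1, 1); (0, 0, 0, 0, 1); (1, 1, 0, 0, 0))


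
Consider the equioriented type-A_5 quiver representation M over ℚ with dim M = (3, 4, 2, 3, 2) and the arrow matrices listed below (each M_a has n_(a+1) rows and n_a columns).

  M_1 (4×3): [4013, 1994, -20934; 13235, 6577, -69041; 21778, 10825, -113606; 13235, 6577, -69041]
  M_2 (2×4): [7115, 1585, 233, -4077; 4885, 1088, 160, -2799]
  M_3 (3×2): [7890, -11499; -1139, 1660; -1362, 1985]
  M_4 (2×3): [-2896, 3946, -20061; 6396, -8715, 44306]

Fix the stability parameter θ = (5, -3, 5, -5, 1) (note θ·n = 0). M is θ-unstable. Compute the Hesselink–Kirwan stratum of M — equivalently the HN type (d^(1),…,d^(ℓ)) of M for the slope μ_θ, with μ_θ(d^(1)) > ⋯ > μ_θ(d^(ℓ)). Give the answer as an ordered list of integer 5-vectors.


Barcode: M ≅ I[1,2], I[1,5]^2, I[2,2], I[4,4]. HN layers by μ_θ (4 steps, strictly decreasing):
  μ^(1)=1; μ^(2)=1/2; μ^(3)=-3; μ^(4)=-5

((1, 1, 0, 0, 2); (2, 2, 2, 2, 0); (0, 1, 0, 0, 0); (0, 0, 0, 1, 0))


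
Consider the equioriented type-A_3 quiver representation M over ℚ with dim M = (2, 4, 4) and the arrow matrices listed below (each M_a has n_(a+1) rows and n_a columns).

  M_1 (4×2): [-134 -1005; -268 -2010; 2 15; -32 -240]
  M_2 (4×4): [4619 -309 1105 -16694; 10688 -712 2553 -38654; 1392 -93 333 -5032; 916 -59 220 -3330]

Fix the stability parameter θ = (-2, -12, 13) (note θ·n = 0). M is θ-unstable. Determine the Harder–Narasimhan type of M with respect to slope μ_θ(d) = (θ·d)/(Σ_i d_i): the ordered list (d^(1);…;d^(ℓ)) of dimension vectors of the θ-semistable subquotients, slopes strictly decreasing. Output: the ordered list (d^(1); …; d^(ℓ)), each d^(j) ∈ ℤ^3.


Interval decomposition of M: I[1,1], I[1,3], I[2,3]^3.
HN type (ℓ=4): μ^(1)=13; μ^(2)=-2; μ^(3)=-7; μ^(4)=-12

((0, 0, 4); (1, 0, 0); (1, 1, 0); (0, 3, 0))


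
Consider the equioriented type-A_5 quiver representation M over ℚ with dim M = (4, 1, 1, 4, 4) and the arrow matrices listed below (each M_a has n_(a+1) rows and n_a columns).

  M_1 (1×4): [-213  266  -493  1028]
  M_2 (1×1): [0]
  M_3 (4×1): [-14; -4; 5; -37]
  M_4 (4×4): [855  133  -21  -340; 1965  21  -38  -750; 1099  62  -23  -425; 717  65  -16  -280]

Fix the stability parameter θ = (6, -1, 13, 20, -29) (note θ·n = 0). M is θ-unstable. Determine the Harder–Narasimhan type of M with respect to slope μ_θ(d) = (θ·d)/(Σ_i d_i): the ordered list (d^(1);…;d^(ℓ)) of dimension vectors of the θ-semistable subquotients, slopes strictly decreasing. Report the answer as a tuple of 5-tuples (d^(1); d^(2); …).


Interval decomposition of M: I[1,1]^3, I[1,2], I[3,5], I[4,5]^3.
HN type (ℓ=4): μ^(1)=6; μ^(2)=5/2; μ^(3)=4/3; μ^(4)=-9/2

((3, 0, 0, 0, 0); (1, 1, 0, 0, 0); (0, 0, 1, 1, 1); (0, 0, 0, 3, 3))


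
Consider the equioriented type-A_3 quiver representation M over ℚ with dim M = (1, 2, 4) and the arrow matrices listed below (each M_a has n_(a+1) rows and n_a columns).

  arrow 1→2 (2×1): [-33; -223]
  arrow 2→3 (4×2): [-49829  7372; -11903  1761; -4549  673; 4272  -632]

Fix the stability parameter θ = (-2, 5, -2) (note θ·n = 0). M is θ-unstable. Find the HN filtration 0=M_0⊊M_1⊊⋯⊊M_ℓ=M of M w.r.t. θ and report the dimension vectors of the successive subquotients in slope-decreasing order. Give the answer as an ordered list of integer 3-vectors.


Via rank(M_{q-1}∘⋯∘M_p): M ≅ I[1,3], I[2,3], I[3,3]^2.
μ_θ-semistable layers: μ^(1)=3/2; μ^(2)=-2

((0, 2, 2); (1, 0, 2))


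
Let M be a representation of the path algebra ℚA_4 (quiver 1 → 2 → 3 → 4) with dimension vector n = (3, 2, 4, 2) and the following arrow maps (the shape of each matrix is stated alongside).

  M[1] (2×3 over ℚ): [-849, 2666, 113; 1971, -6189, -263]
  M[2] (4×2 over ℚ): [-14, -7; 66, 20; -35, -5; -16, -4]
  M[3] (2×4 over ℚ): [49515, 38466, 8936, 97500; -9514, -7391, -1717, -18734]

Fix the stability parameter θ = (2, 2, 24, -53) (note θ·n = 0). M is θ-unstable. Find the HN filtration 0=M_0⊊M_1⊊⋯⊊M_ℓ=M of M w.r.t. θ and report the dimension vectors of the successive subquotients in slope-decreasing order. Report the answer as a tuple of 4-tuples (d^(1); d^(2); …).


Via rank(M_{q-1}∘⋯∘M_p): M ≅ I[1,1], I[1,4]^2, I[3,3]^2.
μ_θ-semistable layers: μ^(1)=24; μ^(2)=2; μ^(3)=-25/4

((0, 0, 2, 0); (1, 0, 0, 0); (2, 2, 2, 2))


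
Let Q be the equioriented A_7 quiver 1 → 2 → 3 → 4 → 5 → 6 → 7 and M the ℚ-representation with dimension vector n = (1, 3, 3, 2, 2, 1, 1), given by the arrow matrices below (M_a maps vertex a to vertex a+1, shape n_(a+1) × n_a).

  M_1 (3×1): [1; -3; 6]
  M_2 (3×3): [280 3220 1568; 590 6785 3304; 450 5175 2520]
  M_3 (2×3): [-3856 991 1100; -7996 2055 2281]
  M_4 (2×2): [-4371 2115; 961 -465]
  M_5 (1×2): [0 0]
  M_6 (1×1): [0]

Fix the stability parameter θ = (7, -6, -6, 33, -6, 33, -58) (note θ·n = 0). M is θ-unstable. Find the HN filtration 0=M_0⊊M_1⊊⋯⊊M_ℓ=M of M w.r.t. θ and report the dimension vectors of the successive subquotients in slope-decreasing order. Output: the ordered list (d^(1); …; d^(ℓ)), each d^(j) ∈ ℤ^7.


Barcode: M ≅ I[1,5], I[2,2]^2, I[3,3], I[3,4], I[5,5], I[6,6], I[7,7]. HN layers by μ_θ (5 steps, strictly decreasing):
  μ^(1)=33; μ^(2)=27/2; μ^(3)=-5/3; μ^(4)=-6; μ^(5)=-58

((0, 0, 0, 1, 0, 1, 0); (0, 0, 0, 1, 1, 0, 0); (1, 1, 1, 0, 0, 0, 0); (0, 2, 2, 0, 1, 0, 0); (0, 0, 0, 0, 0, 0, 1))


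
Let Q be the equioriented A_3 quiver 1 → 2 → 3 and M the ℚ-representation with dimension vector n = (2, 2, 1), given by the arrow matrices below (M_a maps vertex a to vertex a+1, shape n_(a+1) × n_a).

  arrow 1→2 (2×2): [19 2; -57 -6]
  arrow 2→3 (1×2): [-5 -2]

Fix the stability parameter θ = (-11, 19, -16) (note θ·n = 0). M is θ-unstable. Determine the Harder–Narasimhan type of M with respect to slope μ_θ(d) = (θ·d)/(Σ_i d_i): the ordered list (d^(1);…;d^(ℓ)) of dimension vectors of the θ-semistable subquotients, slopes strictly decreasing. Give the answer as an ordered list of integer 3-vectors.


Interval decomposition of M: I[1,1], I[1,3], I[2,2].
HN type (ℓ=3): μ^(1)=19; μ^(2)=3/2; μ^(3)=-11

((0, 1, 0); (0, 1, 1); (2, 0, 0))


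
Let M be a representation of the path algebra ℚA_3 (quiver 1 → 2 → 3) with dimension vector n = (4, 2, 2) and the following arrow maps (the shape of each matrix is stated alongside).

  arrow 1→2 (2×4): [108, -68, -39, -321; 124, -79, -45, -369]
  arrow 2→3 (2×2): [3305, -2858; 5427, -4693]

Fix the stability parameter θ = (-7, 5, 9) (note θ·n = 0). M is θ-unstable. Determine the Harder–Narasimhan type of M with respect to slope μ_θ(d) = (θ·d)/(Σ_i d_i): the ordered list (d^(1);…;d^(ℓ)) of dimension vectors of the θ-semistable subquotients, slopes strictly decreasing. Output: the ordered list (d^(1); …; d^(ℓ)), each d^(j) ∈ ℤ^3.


Barcode: M ≅ I[1,1]^2, I[1,3]^2. HN layers by μ_θ (3 steps, strictly decreasing):
  μ^(1)=9; μ^(2)=5; μ^(3)=-7

((0, 0, 2); (0, 2, 0); (4, 0, 0))


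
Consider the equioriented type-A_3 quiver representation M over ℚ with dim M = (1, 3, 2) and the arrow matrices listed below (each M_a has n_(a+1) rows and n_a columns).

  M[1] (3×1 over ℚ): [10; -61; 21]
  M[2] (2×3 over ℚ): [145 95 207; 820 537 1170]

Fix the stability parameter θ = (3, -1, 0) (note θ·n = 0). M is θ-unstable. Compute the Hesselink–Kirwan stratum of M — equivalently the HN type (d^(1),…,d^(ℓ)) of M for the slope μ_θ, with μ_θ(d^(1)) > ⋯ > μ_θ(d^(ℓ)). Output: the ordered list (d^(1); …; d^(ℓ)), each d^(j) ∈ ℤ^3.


Barcode: M ≅ I[1,3], I[2,2], I[2,3]. HN layers by μ_θ (3 steps, strictly decreasing):
  μ^(1)=2/3; μ^(2)=0; μ^(3)=-1

((1, 1, 1); (0, 0, 1); (0, 2, 0))


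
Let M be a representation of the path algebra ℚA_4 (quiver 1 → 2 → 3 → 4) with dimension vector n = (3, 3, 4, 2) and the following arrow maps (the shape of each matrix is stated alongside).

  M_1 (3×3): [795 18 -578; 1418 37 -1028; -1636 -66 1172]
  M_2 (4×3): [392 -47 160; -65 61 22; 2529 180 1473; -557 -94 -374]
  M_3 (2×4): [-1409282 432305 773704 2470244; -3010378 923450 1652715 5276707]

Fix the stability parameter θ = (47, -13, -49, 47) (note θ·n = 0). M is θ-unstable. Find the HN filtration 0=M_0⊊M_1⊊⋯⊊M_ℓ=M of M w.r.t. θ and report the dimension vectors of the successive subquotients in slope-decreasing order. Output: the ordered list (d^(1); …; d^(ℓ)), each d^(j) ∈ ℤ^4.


Interval decomposition of M: I[1,3], I[1,4]^2, I[3,3].
HN type (ℓ=3): μ^(1)=47; μ^(2)=-5; μ^(3)=-49

((0, 0, 0, 2); (3, 3, 3, 0); (0, 0, 1, 0))


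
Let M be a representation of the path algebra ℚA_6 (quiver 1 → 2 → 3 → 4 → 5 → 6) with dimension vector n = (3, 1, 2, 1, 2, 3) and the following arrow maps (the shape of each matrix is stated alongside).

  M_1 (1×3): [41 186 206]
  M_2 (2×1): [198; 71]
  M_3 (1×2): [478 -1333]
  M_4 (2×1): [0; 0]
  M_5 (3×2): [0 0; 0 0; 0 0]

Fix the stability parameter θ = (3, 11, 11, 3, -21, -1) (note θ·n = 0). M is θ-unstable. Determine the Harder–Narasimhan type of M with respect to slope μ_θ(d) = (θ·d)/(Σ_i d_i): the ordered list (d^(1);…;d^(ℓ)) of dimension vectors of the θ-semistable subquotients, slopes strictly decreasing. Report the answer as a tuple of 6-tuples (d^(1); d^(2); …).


Via rank(M_{q-1}∘⋯∘M_p): M ≅ I[1,1]^2, I[1,4], I[3,3], I[5,5]^2, I[6,6]^3.
μ_θ-semistable layers: μ^(1)=11; μ^(2)=25/3; μ^(3)=3; μ^(4)=-1; μ^(5)=-21

((0, 0, 1, 0, 0, 0); (0, 1, 1, 1, 0, 0); (3, 0, 0, 0, 0, 0); (0, 0, 0, 0, 0, 3); (0, 0, 0, 0, 2, 0))
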